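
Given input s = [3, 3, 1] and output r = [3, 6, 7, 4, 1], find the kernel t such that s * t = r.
Output length 5 = len(s) + len(t) - 1 ⇒ len(t) = 3. Solve t forward using t[k] = (r[k] - Σ_{i≥1} s[i]·t[k-i]) / s[0]: t[0] = r[0] / s[0] = 3 / 3 = 1; t[1] = (r[1] - 3×1) / s[0] = (6 - 3×1) / 3 = 1; t[2] = (r[2] - 3×1 - 1×1) / s[0] = (7 - 3×1 - 1×1) / 3 = 1. So t = [1, 1, 1]. Forward-check [3, 3, 1] * [1, 1, 1]: r[0] = 3×1 = 3; r[1] = 3×1 + 3×1 = 6; r[2] = 3×1 + 3×1 + 1×1 = 7; r[3] = 3×1 + 1×1 = 4; r[4] = 1×1 = 1 → [3, 6, 7, 4, 1] ✓

[1, 1, 1]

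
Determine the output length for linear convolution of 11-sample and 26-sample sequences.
Linear/full convolution length: m + n - 1 = 11 + 26 - 1 = 36

36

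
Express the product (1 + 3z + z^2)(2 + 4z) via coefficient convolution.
Ascending coefficients: a = [1, 3, 1], b = [2, 4]. c[0] = 1×2 = 2; c[1] = 1×4 + 3×2 = 10; c[2] = 3×4 + 1×2 = 14; c[3] = 1×4 = 4. Result coefficients: [2, 10, 14, 4] → 2 + 10z + 14z^2 + 4z^3

2 + 10z + 14z^2 + 4z^3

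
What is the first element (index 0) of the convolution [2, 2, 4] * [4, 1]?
Use y[k] = Σ_i a[i]·b[k-i] at k=0. y[0] = 2×4 = 8

8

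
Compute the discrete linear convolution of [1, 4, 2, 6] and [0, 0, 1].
y[0] = 1×0 = 0; y[1] = 1×0 + 4×0 = 0; y[2] = 1×1 + 4×0 + 2×0 = 1; y[3] = 4×1 + 2×0 + 6×0 = 4; y[4] = 2×1 + 6×0 = 2; y[5] = 6×1 = 6

[0, 0, 1, 4, 2, 6]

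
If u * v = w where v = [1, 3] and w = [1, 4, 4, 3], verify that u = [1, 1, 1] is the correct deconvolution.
Forward-compute [1, 1, 1] * [1, 3]: w[0] = 1×1 = 1; w[1] = 1×3 + 1×1 = 4; w[2] = 1×3 + 1×1 = 4; w[3] = 1×3 = 3 → [1, 4, 4, 3]. Matches given w = [1, 4, 4, 3], so verified.

Verified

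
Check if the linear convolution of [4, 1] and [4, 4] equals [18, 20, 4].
Recompute linear convolution of [4, 1] and [4, 4]: y[0] = 4×4 = 16; y[1] = 4×4 + 1×4 = 20; y[2] = 1×4 = 4 → [16, 20, 4]. Compare to given [18, 20, 4]: they differ at index 0: given 18, correct 16, so answer: No

No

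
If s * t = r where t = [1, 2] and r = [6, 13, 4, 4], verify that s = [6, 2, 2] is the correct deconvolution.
Forward-compute [6, 2, 2] * [1, 2]: r[0] = 6×1 = 6; r[1] = 6×2 + 2×1 = 14; r[2] = 2×2 + 2×1 = 6; r[3] = 2×2 = 4 → [6, 14, 6, 4]. Does not match given r = [6, 13, 4, 4].

Not verified. [6, 2, 2] * [1, 2] = [6, 14, 6, 4], which differs from [6, 13, 4, 4] at index 1.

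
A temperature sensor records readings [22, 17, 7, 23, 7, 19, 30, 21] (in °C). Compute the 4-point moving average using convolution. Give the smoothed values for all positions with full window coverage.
4-point moving average kernel = [1, 1, 1, 1]. Apply in 'valid' mode (full window coverage): avg[0] = (22 + 17 + 7 + 23) / 4 = 17.25; avg[1] = (17 + 7 + 23 + 7) / 4 = 13.5; avg[2] = (7 + 23 + 7 + 19) / 4 = 14.0; avg[3] = (23 + 7 + 19 + 30) / 4 = 19.75; avg[4] = (7 + 19 + 30 + 21) / 4 = 19.25. Smoothed values: [17.25, 13.5, 14.0, 19.75, 19.25]

[17.25, 13.5, 14.0, 19.75, 19.25]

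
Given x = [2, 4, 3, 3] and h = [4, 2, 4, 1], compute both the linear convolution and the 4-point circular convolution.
Linear: y_lin[0] = 2×4 = 8; y_lin[1] = 2×2 + 4×4 = 20; y_lin[2] = 2×4 + 4×2 + 3×4 = 28; y_lin[3] = 2×1 + 4×4 + 3×2 + 3×4 = 36; y_lin[4] = 4×1 + 3×4 + 3×2 = 22; y_lin[5] = 3×1 + 3×4 = 15; y_lin[6] = 3×1 = 3 → [8, 20, 28, 36, 22, 15, 3]. Circular (length 4): y[0] = 2×4 + 4×1 + 3×4 + 3×2 = 30; y[1] = 2×2 + 4×4 + 3×1 + 3×4 = 35; y[2] = 2×4 + 4×2 + 3×4 + 3×1 = 31; y[3] = 2×1 + 4×4 + 3×2 + 3×4 = 36 → [30, 35, 31, 36]

Linear: [8, 20, 28, 36, 22, 15, 3], Circular: [30, 35, 31, 36]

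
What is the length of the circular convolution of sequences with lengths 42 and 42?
Circular convolution (zero-padding the shorter input) has length max(m, n) = max(42, 42) = 42

42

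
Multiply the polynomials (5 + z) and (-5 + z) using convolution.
Ascending coefficients: a = [5, 1], b = [-5, 1]. c[0] = 5×-5 = -25; c[1] = 5×1 + 1×-5 = 0; c[2] = 1×1 = 1. Result coefficients: [-25, 0, 1] → -25 + z^2

-25 + z^2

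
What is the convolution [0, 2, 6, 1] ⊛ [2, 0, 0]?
y[0] = 0×2 = 0; y[1] = 0×0 + 2×2 = 4; y[2] = 0×0 + 2×0 + 6×2 = 12; y[3] = 2×0 + 6×0 + 1×2 = 2; y[4] = 6×0 + 1×0 = 0; y[5] = 1×0 = 0

[0, 4, 12, 2, 0, 0]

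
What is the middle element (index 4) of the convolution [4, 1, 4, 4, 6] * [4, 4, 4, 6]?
Use y[k] = Σ_i a[i]·b[k-i] at k=4. y[4] = 1×6 + 4×4 + 4×4 + 6×4 = 62

62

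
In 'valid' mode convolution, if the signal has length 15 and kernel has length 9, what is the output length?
'Valid' mode counts only positions where the kernel fully overlaps the signal: m - n + 1 = 15 - 9 + 1 = 7

7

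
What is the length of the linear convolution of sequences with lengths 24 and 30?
Linear/full convolution length: m + n - 1 = 24 + 30 - 1 = 53

53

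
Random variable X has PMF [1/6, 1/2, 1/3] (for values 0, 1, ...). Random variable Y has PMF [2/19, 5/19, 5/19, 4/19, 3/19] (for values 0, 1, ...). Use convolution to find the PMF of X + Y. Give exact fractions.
P(X+Y=k) = Σ_i P(X=i)·P(Y=k-i) — a convolution of [1/6, 1/2, 1/3] and [2/19, 5/19, 5/19, 4/19, 3/19]. P(X+Y=0) = (1/6)×(2/19) = 1/57; P(X+Y=1) = (1/6)×(5/19) + (1/2)×(2/19) = 5/114 + 1/19 = 11/114; P(X+Y=2) = (1/6)×(5/19) + (1/2)×(5/19) + (1/3)×(2/19) = 5/114 + 5/38 + 2/57 = 4/19; P(X+Y=3) = (1/6)×(4/19) + (1/2)×(5/19) + (1/3)×(5/19) = 2/57 + 5/38 + 5/57 = 29/114; P(X+Y=4) = (1/6)×(3/19) + (1/2)×(4/19) + (1/3)×(5/19) = 1/38 + 2/19 + 5/57 = 25/114; P(X+Y=5) = (1/2)×(3/19) + (1/3)×(4/19) = 3/38 + 4/57 = 17/114; P(X+Y=6) = (1/3)×(3/19) = 1/19. PMF: [1/57, 11/114, 4/19, 29/114, 25/114, 17/114, 1/19] (sums to 1 ✓)

[1/57, 11/114, 4/19, 29/114, 25/114, 17/114, 1/19]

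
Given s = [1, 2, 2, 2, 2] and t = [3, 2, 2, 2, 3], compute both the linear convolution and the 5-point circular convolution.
Linear: y_lin[0] = 1×3 = 3; y_lin[1] = 1×2 + 2×3 = 8; y_lin[2] = 1×2 + 2×2 + 2×3 = 12; y_lin[3] = 1×2 + 2×2 + 2×2 + 2×3 = 16; y_lin[4] = 1×3 + 2×2 + 2×2 + 2×2 + 2×3 = 21; y_lin[5] = 2×3 + 2×2 + 2×2 + 2×2 = 18; y_lin[6] = 2×3 + 2×2 + 2×2 = 14; y_lin[7] = 2×3 + 2×2 = 10; y_lin[8] = 2×3 = 6 → [3, 8, 12, 16, 21, 18, 14, 10, 6]. Circular (length 5): y[0] = 1×3 + 2×3 + 2×2 + 2×2 + 2×2 = 21; y[1] = 1×2 + 2×3 + 2×3 + 2×2 + 2×2 = 22; y[2] = 1×2 + 2×2 + 2×3 + 2×3 + 2×2 = 22; y[3] = 1×2 + 2×2 + 2×2 + 2×3 + 2×3 = 22; y[4] = 1×3 + 2×2 + 2×2 + 2×2 + 2×3 = 21 → [21, 22, 22, 22, 21]

Linear: [3, 8, 12, 16, 21, 18, 14, 10, 6], Circular: [21, 22, 22, 22, 21]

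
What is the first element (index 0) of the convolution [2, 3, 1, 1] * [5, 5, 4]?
Use y[k] = Σ_i a[i]·b[k-i] at k=0. y[0] = 2×5 = 10

10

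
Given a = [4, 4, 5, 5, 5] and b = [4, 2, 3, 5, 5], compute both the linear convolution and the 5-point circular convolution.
Linear: y_lin[0] = 4×4 = 16; y_lin[1] = 4×2 + 4×4 = 24; y_lin[2] = 4×3 + 4×2 + 5×4 = 40; y_lin[3] = 4×5 + 4×3 + 5×2 + 5×4 = 62; y_lin[4] = 4×5 + 4×5 + 5×3 + 5×2 + 5×4 = 85; y_lin[5] = 4×5 + 5×5 + 5×3 + 5×2 = 70; y_lin[6] = 5×5 + 5×5 + 5×3 = 65; y_lin[7] = 5×5 + 5×5 = 50; y_lin[8] = 5×5 = 25 → [16, 24, 40, 62, 85, 70, 65, 50, 25]. Circular (length 5): y[0] = 4×4 + 4×5 + 5×5 + 5×3 + 5×2 = 86; y[1] = 4×2 + 4×4 + 5×5 + 5×5 + 5×3 = 89; y[2] = 4×3 + 4×2 + 5×4 + 5×5 + 5×5 = 90; y[3] = 4×5 + 4×3 + 5×2 + 5×4 + 5×5 = 87; y[4] = 4×5 + 4×5 + 5×3 + 5×2 + 5×4 = 85 → [86, 89, 90, 87, 85]

Linear: [16, 24, 40, 62, 85, 70, 65, 50, 25], Circular: [86, 89, 90, 87, 85]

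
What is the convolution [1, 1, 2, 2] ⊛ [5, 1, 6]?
y[0] = 1×5 = 5; y[1] = 1×1 + 1×5 = 6; y[2] = 1×6 + 1×1 + 2×5 = 17; y[3] = 1×6 + 2×1 + 2×5 = 18; y[4] = 2×6 + 2×1 = 14; y[5] = 2×6 = 12

[5, 6, 17, 18, 14, 12]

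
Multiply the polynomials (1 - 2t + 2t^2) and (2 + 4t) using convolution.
Ascending coefficients: a = [1, -2, 2], b = [2, 4]. c[0] = 1×2 = 2; c[1] = 1×4 + -2×2 = 0; c[2] = -2×4 + 2×2 = -4; c[3] = 2×4 = 8. Result coefficients: [2, 0, -4, 8] → 2 - 4t^2 + 8t^3

2 - 4t^2 + 8t^3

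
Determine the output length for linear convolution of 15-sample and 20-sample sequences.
Linear/full convolution length: m + n - 1 = 15 + 20 - 1 = 34

34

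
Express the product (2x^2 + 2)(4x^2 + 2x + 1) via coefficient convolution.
Ascending coefficients: a = [2, 0, 2], b = [1, 2, 4]. c[0] = 2×1 = 2; c[1] = 2×2 + 0×1 = 4; c[2] = 2×4 + 0×2 + 2×1 = 10; c[3] = 0×4 + 2×2 = 4; c[4] = 2×4 = 8. Result coefficients: [2, 4, 10, 4, 8] → 8x^4 + 4x^3 + 10x^2 + 4x + 2

8x^4 + 4x^3 + 10x^2 + 4x + 2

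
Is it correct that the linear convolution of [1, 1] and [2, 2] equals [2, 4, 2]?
Recompute linear convolution of [1, 1] and [2, 2]: y[0] = 1×2 = 2; y[1] = 1×2 + 1×2 = 4; y[2] = 1×2 = 2 → [2, 4, 2]. Given [2, 4, 2] matches, so answer: Yes

Yes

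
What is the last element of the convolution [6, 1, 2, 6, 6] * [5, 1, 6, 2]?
Use y[k] = Σ_i a[i]·b[k-i] at k=7. y[7] = 6×2 = 12

12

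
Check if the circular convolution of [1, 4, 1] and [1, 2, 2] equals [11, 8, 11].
Recompute circular convolution of [1, 4, 1] and [1, 2, 2]: y[0] = 1×1 + 4×2 + 1×2 = 11; y[1] = 1×2 + 4×1 + 1×2 = 8; y[2] = 1×2 + 4×2 + 1×1 = 11 → [11, 8, 11]. Given [11, 8, 11] matches, so answer: Yes

Yes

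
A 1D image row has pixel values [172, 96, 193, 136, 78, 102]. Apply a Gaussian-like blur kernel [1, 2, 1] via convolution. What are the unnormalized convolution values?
Convolve image row [172, 96, 193, 136, 78, 102] with kernel [1, 2, 1]: y[0] = 172×1 = 172; y[1] = 172×2 + 96×1 = 440; y[2] = 172×1 + 96×2 + 193×1 = 557; y[3] = 96×1 + 193×2 + 136×1 = 618; y[4] = 193×1 + 136×2 + 78×1 = 543; y[5] = 136×1 + 78×2 + 102×1 = 394; y[6] = 78×1 + 102×2 = 282; y[7] = 102×1 = 102 → [172, 440, 557, 618, 543, 394, 282, 102]. Normalization factor = sum(kernel) = 4.

[172, 440, 557, 618, 543, 394, 282, 102]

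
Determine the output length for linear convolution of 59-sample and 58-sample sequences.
Linear/full convolution length: m + n - 1 = 59 + 58 - 1 = 116

116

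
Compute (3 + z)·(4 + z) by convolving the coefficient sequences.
Ascending coefficients: a = [3, 1], b = [4, 1]. c[0] = 3×4 = 12; c[1] = 3×1 + 1×4 = 7; c[2] = 1×1 = 1. Result coefficients: [12, 7, 1] → 12 + 7z + z^2

12 + 7z + z^2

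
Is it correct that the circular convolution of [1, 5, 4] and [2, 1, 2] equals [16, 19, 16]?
Recompute circular convolution of [1, 5, 4] and [2, 1, 2]: y[0] = 1×2 + 5×2 + 4×1 = 16; y[1] = 1×1 + 5×2 + 4×2 = 19; y[2] = 1×2 + 5×1 + 4×2 = 15 → [16, 19, 15]. Compare to given [16, 19, 16]: they differ at index 2: given 16, correct 15, so answer: No

No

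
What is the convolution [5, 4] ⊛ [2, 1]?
y[0] = 5×2 = 10; y[1] = 5×1 + 4×2 = 13; y[2] = 4×1 = 4

[10, 13, 4]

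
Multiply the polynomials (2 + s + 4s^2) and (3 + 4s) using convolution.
Ascending coefficients: a = [2, 1, 4], b = [3, 4]. c[0] = 2×3 = 6; c[1] = 2×4 + 1×3 = 11; c[2] = 1×4 + 4×3 = 16; c[3] = 4×4 = 16. Result coefficients: [6, 11, 16, 16] → 6 + 11s + 16s^2 + 16s^3

6 + 11s + 16s^2 + 16s^3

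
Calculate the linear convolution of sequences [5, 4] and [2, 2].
y[0] = 5×2 = 10; y[1] = 5×2 + 4×2 = 18; y[2] = 4×2 = 8

[10, 18, 8]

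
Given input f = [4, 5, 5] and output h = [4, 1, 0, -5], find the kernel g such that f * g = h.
Output length 4 = len(f) + len(g) - 1 ⇒ len(g) = 2. Solve g forward using g[k] = (h[k] - Σ_{i≥1} f[i]·g[k-i]) / f[0]: g[0] = h[0] / f[0] = 4 / 4 = 1; g[1] = (h[1] - 5×1) / f[0] = (1 - 5×1) / 4 = -1. So g = [1, -1]. Forward-check [4, 5, 5] * [1, -1]: h[0] = 4×1 = 4; h[1] = 4×-1 + 5×1 = 1; h[2] = 5×-1 + 5×1 = 0; h[3] = 5×-1 = -5 → [4, 1, 0, -5] ✓

[1, -1]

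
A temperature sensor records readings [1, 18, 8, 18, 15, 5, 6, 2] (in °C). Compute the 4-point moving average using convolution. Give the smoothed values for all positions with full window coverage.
4-point moving average kernel = [1, 1, 1, 1]. Apply in 'valid' mode (full window coverage): avg[0] = (1 + 18 + 8 + 18) / 4 = 11.25; avg[1] = (18 + 8 + 18 + 15) / 4 = 14.75; avg[2] = (8 + 18 + 15 + 5) / 4 = 11.5; avg[3] = (18 + 15 + 5 + 6) / 4 = 11.0; avg[4] = (15 + 5 + 6 + 2) / 4 = 7.0. Smoothed values: [11.25, 14.75, 11.5, 11.0, 7.0]

[11.25, 14.75, 11.5, 11.0, 7.0]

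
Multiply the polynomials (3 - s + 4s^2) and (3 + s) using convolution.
Ascending coefficients: a = [3, -1, 4], b = [3, 1]. c[0] = 3×3 = 9; c[1] = 3×1 + -1×3 = 0; c[2] = -1×1 + 4×3 = 11; c[3] = 4×1 = 4. Result coefficients: [9, 0, 11, 4] → 9 + 11s^2 + 4s^3

9 + 11s^2 + 4s^3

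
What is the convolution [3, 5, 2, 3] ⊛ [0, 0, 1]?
y[0] = 3×0 = 0; y[1] = 3×0 + 5×0 = 0; y[2] = 3×1 + 5×0 + 2×0 = 3; y[3] = 5×1 + 2×0 + 3×0 = 5; y[4] = 2×1 + 3×0 = 2; y[5] = 3×1 = 3

[0, 0, 3, 5, 2, 3]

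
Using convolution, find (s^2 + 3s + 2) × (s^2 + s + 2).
Ascending coefficients: a = [2, 3, 1], b = [2, 1, 1]. c[0] = 2×2 = 4; c[1] = 2×1 + 3×2 = 8; c[2] = 2×1 + 3×1 + 1×2 = 7; c[3] = 3×1 + 1×1 = 4; c[4] = 1×1 = 1. Result coefficients: [4, 8, 7, 4, 1] → s^4 + 4s^3 + 7s^2 + 8s + 4

s^4 + 4s^3 + 7s^2 + 8s + 4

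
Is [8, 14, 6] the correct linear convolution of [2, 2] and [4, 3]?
Recompute linear convolution of [2, 2] and [4, 3]: y[0] = 2×4 = 8; y[1] = 2×3 + 2×4 = 14; y[2] = 2×3 = 6 → [8, 14, 6]. Given [8, 14, 6] matches, so answer: Yes

Yes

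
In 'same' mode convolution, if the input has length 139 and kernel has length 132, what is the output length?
'Same' mode returns an output with the same length as the input: 139

139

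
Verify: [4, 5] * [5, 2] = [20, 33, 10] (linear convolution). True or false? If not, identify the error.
Recompute linear convolution of [4, 5] and [5, 2]: y[0] = 4×5 = 20; y[1] = 4×2 + 5×5 = 33; y[2] = 5×2 = 10 → [20, 33, 10]. Given [20, 33, 10] matches, so answer: Yes

Yes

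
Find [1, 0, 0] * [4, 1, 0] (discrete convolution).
y[0] = 1×4 = 4; y[1] = 1×1 + 0×4 = 1; y[2] = 1×0 + 0×1 + 0×4 = 0; y[3] = 0×0 + 0×1 = 0; y[4] = 0×0 = 0

[4, 1, 0, 0, 0]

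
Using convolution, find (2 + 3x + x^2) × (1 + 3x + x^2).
Ascending coefficients: a = [2, 3, 1], b = [1, 3, 1]. c[0] = 2×1 = 2; c[1] = 2×3 + 3×1 = 9; c[2] = 2×1 + 3×3 + 1×1 = 12; c[3] = 3×1 + 1×3 = 6; c[4] = 1×1 = 1. Result coefficients: [2, 9, 12, 6, 1] → 2 + 9x + 12x^2 + 6x^3 + x^4

2 + 9x + 12x^2 + 6x^3 + x^4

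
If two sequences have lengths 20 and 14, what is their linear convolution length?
Linear/full convolution length: m + n - 1 = 20 + 14 - 1 = 33

33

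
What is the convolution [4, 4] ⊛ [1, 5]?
y[0] = 4×1 = 4; y[1] = 4×5 + 4×1 = 24; y[2] = 4×5 = 20

[4, 24, 20]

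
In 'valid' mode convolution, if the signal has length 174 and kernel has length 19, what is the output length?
'Valid' mode counts only positions where the kernel fully overlaps the signal: m - n + 1 = 174 - 19 + 1 = 156

156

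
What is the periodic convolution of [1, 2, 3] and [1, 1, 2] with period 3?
Use y[k] = Σ_j a[j]·b[(k-j) mod 3]. y[0] = 1×1 + 2×2 + 3×1 = 8; y[1] = 1×1 + 2×1 + 3×2 = 9; y[2] = 1×2 + 2×1 + 3×1 = 7. Result: [8, 9, 7]

[8, 9, 7]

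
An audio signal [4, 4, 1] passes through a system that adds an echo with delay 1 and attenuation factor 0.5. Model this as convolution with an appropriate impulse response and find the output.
Direct-path + delayed-attenuated-path model → impulse response h = [1, 0.5] (1 at lag 0, 0.5 at lag 1). Output y[n] = x[n] + 0.5·x[n - 1] (with x[n] = 0 outside 0..2): y[0] = 4 + 0.5×0 = 4; y[1] = 4 + 0.5×4 = 6.0; y[2] = 1 + 0.5×4 = 3.0; y[3] = 0 + 0.5×1 = 0.5. So y = [4, 6.0, 3.0, 0.5]

[4, 6.0, 3.0, 0.5]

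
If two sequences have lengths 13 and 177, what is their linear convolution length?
Linear/full convolution length: m + n - 1 = 13 + 177 - 1 = 189

189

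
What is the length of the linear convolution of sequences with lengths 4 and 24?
Linear/full convolution length: m + n - 1 = 4 + 24 - 1 = 27

27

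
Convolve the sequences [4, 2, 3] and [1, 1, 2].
y[0] = 4×1 = 4; y[1] = 4×1 + 2×1 = 6; y[2] = 4×2 + 2×1 + 3×1 = 13; y[3] = 2×2 + 3×1 = 7; y[4] = 3×2 = 6

[4, 6, 13, 7, 6]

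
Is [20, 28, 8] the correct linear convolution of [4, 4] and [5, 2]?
Recompute linear convolution of [4, 4] and [5, 2]: y[0] = 4×5 = 20; y[1] = 4×2 + 4×5 = 28; y[2] = 4×2 = 8 → [20, 28, 8]. Given [20, 28, 8] matches, so answer: Yes

Yes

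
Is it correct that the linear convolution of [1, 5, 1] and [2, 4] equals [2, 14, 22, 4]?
Recompute linear convolution of [1, 5, 1] and [2, 4]: y[0] = 1×2 = 2; y[1] = 1×4 + 5×2 = 14; y[2] = 5×4 + 1×2 = 22; y[3] = 1×4 = 4 → [2, 14, 22, 4]. Given [2, 14, 22, 4] matches, so answer: Yes

Yes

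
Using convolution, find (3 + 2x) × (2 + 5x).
Ascending coefficients: a = [3, 2], b = [2, 5]. c[0] = 3×2 = 6; c[1] = 3×5 + 2×2 = 19; c[2] = 2×5 = 10. Result coefficients: [6, 19, 10] → 6 + 19x + 10x^2

6 + 19x + 10x^2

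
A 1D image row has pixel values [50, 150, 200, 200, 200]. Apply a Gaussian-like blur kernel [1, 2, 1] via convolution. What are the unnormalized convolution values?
Convolve image row [50, 150, 200, 200, 200] with kernel [1, 2, 1]: y[0] = 50×1 = 50; y[1] = 50×2 + 150×1 = 250; y[2] = 50×1 + 150×2 + 200×1 = 550; y[3] = 150×1 + 200×2 + 200×1 = 750; y[4] = 200×1 + 200×2 + 200×1 = 800; y[5] = 200×1 + 200×2 = 600; y[6] = 200×1 = 200 → [50, 250, 550, 750, 800, 600, 200]. Normalization factor = sum(kernel) = 4.

[50, 250, 550, 750, 800, 600, 200]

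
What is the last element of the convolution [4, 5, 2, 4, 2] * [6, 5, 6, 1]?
Use y[k] = Σ_i a[i]·b[k-i] at k=7. y[7] = 2×1 = 2

2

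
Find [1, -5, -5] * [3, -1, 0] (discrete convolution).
y[0] = 1×3 = 3; y[1] = 1×-1 + -5×3 = -16; y[2] = 1×0 + -5×-1 + -5×3 = -10; y[3] = -5×0 + -5×-1 = 5; y[4] = -5×0 = 0

[3, -16, -10, 5, 0]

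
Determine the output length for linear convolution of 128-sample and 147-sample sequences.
Linear/full convolution length: m + n - 1 = 128 + 147 - 1 = 274

274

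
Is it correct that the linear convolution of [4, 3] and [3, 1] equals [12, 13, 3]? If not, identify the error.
Recompute linear convolution of [4, 3] and [3, 1]: y[0] = 4×3 = 12; y[1] = 4×1 + 3×3 = 13; y[2] = 3×1 = 3 → [12, 13, 3]. Given [12, 13, 3] matches, so answer: Yes

Yes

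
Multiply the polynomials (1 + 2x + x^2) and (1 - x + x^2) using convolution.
Ascending coefficients: a = [1, 2, 1], b = [1, -1, 1]. c[0] = 1×1 = 1; c[1] = 1×-1 + 2×1 = 1; c[2] = 1×1 + 2×-1 + 1×1 = 0; c[3] = 2×1 + 1×-1 = 1; c[4] = 1×1 = 1. Result coefficients: [1, 1, 0, 1, 1] → 1 + x + x^3 + x^4

1 + x + x^3 + x^4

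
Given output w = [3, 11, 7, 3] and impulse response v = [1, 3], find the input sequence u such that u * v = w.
Deconvolve w=[3, 11, 7, 3] by v=[1, 3]. Since v[0]=1, solve forward: u[0] = w[0] / 1 = 3; u[1] = (w[1] - 3×3) / 1 = 2; u[2] = (w[2] - 2×3) / 1 = 1. So u = [3, 2, 1]. Check by forward convolution: w[0] = 3×1 = 3; w[1] = 3×3 + 2×1 = 11; w[2] = 2×3 + 1×1 = 7; w[3] = 1×3 = 3

[3, 2, 1]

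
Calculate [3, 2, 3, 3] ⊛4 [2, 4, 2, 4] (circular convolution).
Use y[k] = Σ_j u[j]·v[(k-j) mod 4]. y[0] = 3×2 + 2×4 + 3×2 + 3×4 = 32; y[1] = 3×4 + 2×2 + 3×4 + 3×2 = 34; y[2] = 3×2 + 2×4 + 3×2 + 3×4 = 32; y[3] = 3×4 + 2×2 + 3×4 + 3×2 = 34. Result: [32, 34, 32, 34]

[32, 34, 32, 34]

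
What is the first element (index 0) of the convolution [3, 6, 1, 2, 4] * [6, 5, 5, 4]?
Use y[k] = Σ_i a[i]·b[k-i] at k=0. y[0] = 3×6 = 18

18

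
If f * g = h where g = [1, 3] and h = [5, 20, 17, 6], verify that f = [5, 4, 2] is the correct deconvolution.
Forward-compute [5, 4, 2] * [1, 3]: h[0] = 5×1 = 5; h[1] = 5×3 + 4×1 = 19; h[2] = 4×3 + 2×1 = 14; h[3] = 2×3 = 6 → [5, 19, 14, 6]. Does not match given h = [5, 20, 17, 6].

Not verified. [5, 4, 2] * [1, 3] = [5, 19, 14, 6], which differs from [5, 20, 17, 6] at index 1.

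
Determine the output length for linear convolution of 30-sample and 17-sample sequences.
Linear/full convolution length: m + n - 1 = 30 + 17 - 1 = 46

46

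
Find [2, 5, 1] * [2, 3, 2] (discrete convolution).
y[0] = 2×2 = 4; y[1] = 2×3 + 5×2 = 16; y[2] = 2×2 + 5×3 + 1×2 = 21; y[3] = 5×2 + 1×3 = 13; y[4] = 1×2 = 2

[4, 16, 21, 13, 2]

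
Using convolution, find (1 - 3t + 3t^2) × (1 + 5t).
Ascending coefficients: a = [1, -3, 3], b = [1, 5]. c[0] = 1×1 = 1; c[1] = 1×5 + -3×1 = 2; c[2] = -3×5 + 3×1 = -12; c[3] = 3×5 = 15. Result coefficients: [1, 2, -12, 15] → 1 + 2t - 12t^2 + 15t^3

1 + 2t - 12t^2 + 15t^3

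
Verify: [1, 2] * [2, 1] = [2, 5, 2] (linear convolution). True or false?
Recompute linear convolution of [1, 2] and [2, 1]: y[0] = 1×2 = 2; y[1] = 1×1 + 2×2 = 5; y[2] = 2×1 = 2 → [2, 5, 2]. Given [2, 5, 2] matches, so answer: Yes

Yes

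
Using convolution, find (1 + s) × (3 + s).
Ascending coefficients: a = [1, 1], b = [3, 1]. c[0] = 1×3 = 3; c[1] = 1×1 + 1×3 = 4; c[2] = 1×1 = 1. Result coefficients: [3, 4, 1] → 3 + 4s + s^2

3 + 4s + s^2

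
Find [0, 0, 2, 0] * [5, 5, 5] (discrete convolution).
y[0] = 0×5 = 0; y[1] = 0×5 + 0×5 = 0; y[2] = 0×5 + 0×5 + 2×5 = 10; y[3] = 0×5 + 2×5 + 0×5 = 10; y[4] = 2×5 + 0×5 = 10; y[5] = 0×5 = 0

[0, 0, 10, 10, 10, 0]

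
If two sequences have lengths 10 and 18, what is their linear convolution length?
Linear/full convolution length: m + n - 1 = 10 + 18 - 1 = 27

27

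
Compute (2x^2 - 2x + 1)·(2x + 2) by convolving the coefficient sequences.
Ascending coefficients: a = [1, -2, 2], b = [2, 2]. c[0] = 1×2 = 2; c[1] = 1×2 + -2×2 = -2; c[2] = -2×2 + 2×2 = 0; c[3] = 2×2 = 4. Result coefficients: [2, -2, 0, 4] → 4x^3 - 2x + 2

4x^3 - 2x + 2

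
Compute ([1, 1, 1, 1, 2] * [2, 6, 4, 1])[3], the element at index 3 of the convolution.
Use y[k] = Σ_i a[i]·b[k-i] at k=3. y[3] = 1×1 + 1×4 + 1×6 + 1×2 = 13

13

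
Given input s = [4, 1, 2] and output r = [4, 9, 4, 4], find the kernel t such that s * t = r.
Output length 4 = len(s) + len(t) - 1 ⇒ len(t) = 2. Solve t forward using t[k] = (r[k] - Σ_{i≥1} s[i]·t[k-i]) / s[0]: t[0] = r[0] / s[0] = 4 / 4 = 1; t[1] = (r[1] - 1×1) / s[0] = (9 - 1×1) / 4 = 2. So t = [1, 2]. Forward-check [4, 1, 2] * [1, 2]: r[0] = 4×1 = 4; r[1] = 4×2 + 1×1 = 9; r[2] = 1×2 + 2×1 = 4; r[3] = 2×2 = 4 → [4, 9, 4, 4] ✓

[1, 2]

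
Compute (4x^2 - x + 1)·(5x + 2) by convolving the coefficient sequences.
Ascending coefficients: a = [1, -1, 4], b = [2, 5]. c[0] = 1×2 = 2; c[1] = 1×5 + -1×2 = 3; c[2] = -1×5 + 4×2 = 3; c[3] = 4×5 = 20. Result coefficients: [2, 3, 3, 20] → 20x^3 + 3x^2 + 3x + 2

20x^3 + 3x^2 + 3x + 2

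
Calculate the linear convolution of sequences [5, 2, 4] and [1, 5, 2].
y[0] = 5×1 = 5; y[1] = 5×5 + 2×1 = 27; y[2] = 5×2 + 2×5 + 4×1 = 24; y[3] = 2×2 + 4×5 = 24; y[4] = 4×2 = 8

[5, 27, 24, 24, 8]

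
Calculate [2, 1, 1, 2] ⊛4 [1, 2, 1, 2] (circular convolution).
Use y[k] = Σ_j u[j]·v[(k-j) mod 4]. y[0] = 2×1 + 1×2 + 1×1 + 2×2 = 9; y[1] = 2×2 + 1×1 + 1×2 + 2×1 = 9; y[2] = 2×1 + 1×2 + 1×1 + 2×2 = 9; y[3] = 2×2 + 1×1 + 1×2 + 2×1 = 9. Result: [9, 9, 9, 9]

[9, 9, 9, 9]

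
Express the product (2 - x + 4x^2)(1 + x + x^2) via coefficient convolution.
Ascending coefficients: a = [2, -1, 4], b = [1, 1, 1]. c[0] = 2×1 = 2; c[1] = 2×1 + -1×1 = 1; c[2] = 2×1 + -1×1 + 4×1 = 5; c[3] = -1×1 + 4×1 = 3; c[4] = 4×1 = 4. Result coefficients: [2, 1, 5, 3, 4] → 2 + x + 5x^2 + 3x^3 + 4x^4

2 + x + 5x^2 + 3x^3 + 4x^4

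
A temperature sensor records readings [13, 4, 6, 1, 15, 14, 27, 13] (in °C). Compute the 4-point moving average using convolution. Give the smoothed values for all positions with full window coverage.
4-point moving average kernel = [1, 1, 1, 1]. Apply in 'valid' mode (full window coverage): avg[0] = (13 + 4 + 6 + 1) / 4 = 6.0; avg[1] = (4 + 6 + 1 + 15) / 4 = 6.5; avg[2] = (6 + 1 + 15 + 14) / 4 = 9.0; avg[3] = (1 + 15 + 14 + 27) / 4 = 14.25; avg[4] = (15 + 14 + 27 + 13) / 4 = 17.25. Smoothed values: [6.0, 6.5, 9.0, 14.25, 17.25]

[6.0, 6.5, 9.0, 14.25, 17.25]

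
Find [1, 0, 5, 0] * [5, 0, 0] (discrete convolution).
y[0] = 1×5 = 5; y[1] = 1×0 + 0×5 = 0; y[2] = 1×0 + 0×0 + 5×5 = 25; y[3] = 0×0 + 5×0 + 0×5 = 0; y[4] = 5×0 + 0×0 = 0; y[5] = 0×0 = 0

[5, 0, 25, 0, 0, 0]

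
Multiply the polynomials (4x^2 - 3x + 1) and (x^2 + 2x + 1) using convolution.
Ascending coefficients: a = [1, -3, 4], b = [1, 2, 1]. c[0] = 1×1 = 1; c[1] = 1×2 + -3×1 = -1; c[2] = 1×1 + -3×2 + 4×1 = -1; c[3] = -3×1 + 4×2 = 5; c[4] = 4×1 = 4. Result coefficients: [1, -1, -1, 5, 4] → 4x^4 + 5x^3 - x^2 - x + 1

4x^4 + 5x^3 - x^2 - x + 1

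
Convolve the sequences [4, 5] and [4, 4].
y[0] = 4×4 = 16; y[1] = 4×4 + 5×4 = 36; y[2] = 5×4 = 20

[16, 36, 20]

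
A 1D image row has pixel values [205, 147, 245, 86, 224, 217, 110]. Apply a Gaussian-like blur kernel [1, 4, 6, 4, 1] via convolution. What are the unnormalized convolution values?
Convolve image row [205, 147, 245, 86, 224, 217, 110] with kernel [1, 4, 6, 4, 1]: y[0] = 205×1 = 205; y[1] = 205×4 + 147×1 = 967; y[2] = 205×6 + 147×4 + 245×1 = 2063; y[3] = 205×4 + 147×6 + 245×4 + 86×1 = 2768; y[4] = 205×1 + 147×4 + 245×6 + 86×4 + 224×1 = 2831; y[5] = 147×1 + 245×4 + 86×6 + 224×4 + 217×1 = 2756; y[6] = 245×1 + 86×4 + 224×6 + 217×4 + 110×1 = 2911; y[7] = 86×1 + 224×4 + 217×6 + 110×4 = 2724; y[8] = 224×1 + 217×4 + 110×6 = 1752; y[9] = 217×1 + 110×4 = 657; y[10] = 110×1 = 110 → [205, 967, 2063, 2768, 2831, 2756, 2911, 2724, 1752, 657, 110]. Normalization factor = sum(kernel) = 16.

[205, 967, 2063, 2768, 2831, 2756, 2911, 2724, 1752, 657, 110]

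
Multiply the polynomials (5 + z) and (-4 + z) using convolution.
Ascending coefficients: a = [5, 1], b = [-4, 1]. c[0] = 5×-4 = -20; c[1] = 5×1 + 1×-4 = 1; c[2] = 1×1 = 1. Result coefficients: [-20, 1, 1] → -20 + z + z^2

-20 + z + z^2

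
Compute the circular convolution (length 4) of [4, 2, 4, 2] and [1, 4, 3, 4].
Use y[k] = Σ_j a[j]·b[(k-j) mod 4]. y[0] = 4×1 + 2×4 + 4×3 + 2×4 = 32; y[1] = 4×4 + 2×1 + 4×4 + 2×3 = 40; y[2] = 4×3 + 2×4 + 4×1 + 2×4 = 32; y[3] = 4×4 + 2×3 + 4×4 + 2×1 = 40. Result: [32, 40, 32, 40]

[32, 40, 32, 40]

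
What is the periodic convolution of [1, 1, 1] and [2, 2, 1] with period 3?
Use y[k] = Σ_j a[j]·b[(k-j) mod 3]. y[0] = 1×2 + 1×1 + 1×2 = 5; y[1] = 1×2 + 1×2 + 1×1 = 5; y[2] = 1×1 + 1×2 + 1×2 = 5. Result: [5, 5, 5]

[5, 5, 5]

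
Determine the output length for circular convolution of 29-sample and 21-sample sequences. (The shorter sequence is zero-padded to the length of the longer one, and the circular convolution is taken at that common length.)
Circular convolution (zero-padding the shorter input) has length max(m, n) = max(29, 21) = 29

29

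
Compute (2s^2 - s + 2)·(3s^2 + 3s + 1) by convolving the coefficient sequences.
Ascending coefficients: a = [2, -1, 2], b = [1, 3, 3]. c[0] = 2×1 = 2; c[1] = 2×3 + -1×1 = 5; c[2] = 2×3 + -1×3 + 2×1 = 5; c[3] = -1×3 + 2×3 = 3; c[4] = 2×3 = 6. Result coefficients: [2, 5, 5, 3, 6] → 6s^4 + 3s^3 + 5s^2 + 5s + 2

6s^4 + 3s^3 + 5s^2 + 5s + 2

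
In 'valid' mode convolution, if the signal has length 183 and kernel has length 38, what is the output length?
'Valid' mode counts only positions where the kernel fully overlaps the signal: m - n + 1 = 183 - 38 + 1 = 146

146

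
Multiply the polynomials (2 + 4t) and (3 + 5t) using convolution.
Ascending coefficients: a = [2, 4], b = [3, 5]. c[0] = 2×3 = 6; c[1] = 2×5 + 4×3 = 22; c[2] = 4×5 = 20. Result coefficients: [6, 22, 20] → 6 + 22t + 20t^2

6 + 22t + 20t^2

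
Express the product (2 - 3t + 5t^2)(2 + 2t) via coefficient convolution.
Ascending coefficients: a = [2, -3, 5], b = [2, 2]. c[0] = 2×2 = 4; c[1] = 2×2 + -3×2 = -2; c[2] = -3×2 + 5×2 = 4; c[3] = 5×2 = 10. Result coefficients: [4, -2, 4, 10] → 4 - 2t + 4t^2 + 10t^3

4 - 2t + 4t^2 + 10t^3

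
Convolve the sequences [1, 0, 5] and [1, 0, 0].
y[0] = 1×1 = 1; y[1] = 1×0 + 0×1 = 0; y[2] = 1×0 + 0×0 + 5×1 = 5; y[3] = 0×0 + 5×0 = 0; y[4] = 5×0 = 0

[1, 0, 5, 0, 0]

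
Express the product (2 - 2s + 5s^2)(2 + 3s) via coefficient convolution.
Ascending coefficients: a = [2, -2, 5], b = [2, 3]. c[0] = 2×2 = 4; c[1] = 2×3 + -2×2 = 2; c[2] = -2×3 + 5×2 = 4; c[3] = 5×3 = 15. Result coefficients: [4, 2, 4, 15] → 4 + 2s + 4s^2 + 15s^3

4 + 2s + 4s^2 + 15s^3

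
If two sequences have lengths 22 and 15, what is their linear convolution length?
Linear/full convolution length: m + n - 1 = 22 + 15 - 1 = 36

36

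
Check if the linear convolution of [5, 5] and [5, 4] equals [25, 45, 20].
Recompute linear convolution of [5, 5] and [5, 4]: y[0] = 5×5 = 25; y[1] = 5×4 + 5×5 = 45; y[2] = 5×4 = 20 → [25, 45, 20]. Given [25, 45, 20] matches, so answer: Yes

Yes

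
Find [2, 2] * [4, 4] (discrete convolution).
y[0] = 2×4 = 8; y[1] = 2×4 + 2×4 = 16; y[2] = 2×4 = 8

[8, 16, 8]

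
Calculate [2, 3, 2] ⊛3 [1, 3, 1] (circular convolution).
Use y[k] = Σ_j s[j]·t[(k-j) mod 3]. y[0] = 2×1 + 3×1 + 2×3 = 11; y[1] = 2×3 + 3×1 + 2×1 = 11; y[2] = 2×1 + 3×3 + 2×1 = 13. Result: [11, 11, 13]

[11, 11, 13]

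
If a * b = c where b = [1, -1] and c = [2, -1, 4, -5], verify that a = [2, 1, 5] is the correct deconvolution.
Forward-compute [2, 1, 5] * [1, -1]: c[0] = 2×1 = 2; c[1] = 2×-1 + 1×1 = -1; c[2] = 1×-1 + 5×1 = 4; c[3] = 5×-1 = -5 → [2, -1, 4, -5]. Matches given c = [2, -1, 4, -5], so verified.

Verified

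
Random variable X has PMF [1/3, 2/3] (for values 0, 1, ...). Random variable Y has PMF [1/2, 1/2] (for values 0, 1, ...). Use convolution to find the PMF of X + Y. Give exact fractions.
P(X+Y=k) = Σ_i P(X=i)·P(Y=k-i) — a convolution of [1/3, 2/3] and [1/2, 1/2]. P(X+Y=0) = (1/3)×(1/2) = 1/6; P(X+Y=1) = (1/3)×(1/2) + (2/3)×(1/2) = 1/6 + 1/3 = 1/2; P(X+Y=2) = (2/3)×(1/2) = 1/3. PMF: [1/6, 1/2, 1/3] (sums to 1 ✓)

[1/6, 1/2, 1/3]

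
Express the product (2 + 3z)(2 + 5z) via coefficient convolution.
Ascending coefficients: a = [2, 3], b = [2, 5]. c[0] = 2×2 = 4; c[1] = 2×5 + 3×2 = 16; c[2] = 3×5 = 15. Result coefficients: [4, 16, 15] → 4 + 16z + 15z^2

4 + 16z + 15z^2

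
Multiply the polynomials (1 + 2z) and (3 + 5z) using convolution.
Ascending coefficients: a = [1, 2], b = [3, 5]. c[0] = 1×3 = 3; c[1] = 1×5 + 2×3 = 11; c[2] = 2×5 = 10. Result coefficients: [3, 11, 10] → 3 + 11z + 10z^2

3 + 11z + 10z^2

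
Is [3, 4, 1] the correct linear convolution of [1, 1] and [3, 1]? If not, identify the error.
Recompute linear convolution of [1, 1] and [3, 1]: y[0] = 1×3 = 3; y[1] = 1×1 + 1×3 = 4; y[2] = 1×1 = 1 → [3, 4, 1]. Given [3, 4, 1] matches, so answer: Yes

Yes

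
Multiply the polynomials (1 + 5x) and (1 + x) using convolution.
Ascending coefficients: a = [1, 5], b = [1, 1]. c[0] = 1×1 = 1; c[1] = 1×1 + 5×1 = 6; c[2] = 5×1 = 5. Result coefficients: [1, 6, 5] → 1 + 6x + 5x^2

1 + 6x + 5x^2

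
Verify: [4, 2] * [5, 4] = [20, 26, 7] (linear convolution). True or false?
Recompute linear convolution of [4, 2] and [5, 4]: y[0] = 4×5 = 20; y[1] = 4×4 + 2×5 = 26; y[2] = 2×4 = 8 → [20, 26, 8]. Compare to given [20, 26, 7]: they differ at index 2: given 7, correct 8, so answer: No

No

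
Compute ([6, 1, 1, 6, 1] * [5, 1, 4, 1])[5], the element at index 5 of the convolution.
Use y[k] = Σ_i a[i]·b[k-i] at k=5. y[5] = 1×1 + 6×4 + 1×1 = 26

26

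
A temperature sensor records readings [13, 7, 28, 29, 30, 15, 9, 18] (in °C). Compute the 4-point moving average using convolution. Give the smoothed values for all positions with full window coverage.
4-point moving average kernel = [1, 1, 1, 1]. Apply in 'valid' mode (full window coverage): avg[0] = (13 + 7 + 28 + 29) / 4 = 19.25; avg[1] = (7 + 28 + 29 + 30) / 4 = 23.5; avg[2] = (28 + 29 + 30 + 15) / 4 = 25.5; avg[3] = (29 + 30 + 15 + 9) / 4 = 20.75; avg[4] = (30 + 15 + 9 + 18) / 4 = 18.0. Smoothed values: [19.25, 23.5, 25.5, 20.75, 18.0]

[19.25, 23.5, 25.5, 20.75, 18.0]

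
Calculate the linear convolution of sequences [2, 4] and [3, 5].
y[0] = 2×3 = 6; y[1] = 2×5 + 4×3 = 22; y[2] = 4×5 = 20

[6, 22, 20]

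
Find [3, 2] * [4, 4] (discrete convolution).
y[0] = 3×4 = 12; y[1] = 3×4 + 2×4 = 20; y[2] = 2×4 = 8

[12, 20, 8]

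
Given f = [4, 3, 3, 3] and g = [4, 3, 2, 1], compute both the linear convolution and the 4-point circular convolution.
Linear: y_lin[0] = 4×4 = 16; y_lin[1] = 4×3 + 3×4 = 24; y_lin[2] = 4×2 + 3×3 + 3×4 = 29; y_lin[3] = 4×1 + 3×2 + 3×3 + 3×4 = 31; y_lin[4] = 3×1 + 3×2 + 3×3 = 18; y_lin[5] = 3×1 + 3×2 = 9; y_lin[6] = 3×1 = 3 → [16, 24, 29, 31, 18, 9, 3]. Circular (length 4): y[0] = 4×4 + 3×1 + 3×2 + 3×3 = 34; y[1] = 4×3 + 3×4 + 3×1 + 3×2 = 33; y[2] = 4×2 + 3×3 + 3×4 + 3×1 = 32; y[3] = 4×1 + 3×2 + 3×3 + 3×4 = 31 → [34, 33, 32, 31]

Linear: [16, 24, 29, 31, 18, 9, 3], Circular: [34, 33, 32, 31]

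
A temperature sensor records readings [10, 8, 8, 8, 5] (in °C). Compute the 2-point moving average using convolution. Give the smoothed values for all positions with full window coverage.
2-point moving average kernel = [1, 1]. Apply in 'valid' mode (full window coverage): avg[0] = (10 + 8) / 2 = 9.0; avg[1] = (8 + 8) / 2 = 8.0; avg[2] = (8 + 8) / 2 = 8.0; avg[3] = (8 + 5) / 2 = 6.5. Smoothed values: [9.0, 8.0, 8.0, 6.5]

[9.0, 8.0, 8.0, 6.5]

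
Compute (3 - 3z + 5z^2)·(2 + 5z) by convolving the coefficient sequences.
Ascending coefficients: a = [3, -3, 5], b = [2, 5]. c[0] = 3×2 = 6; c[1] = 3×5 + -3×2 = 9; c[2] = -3×5 + 5×2 = -5; c[3] = 5×5 = 25. Result coefficients: [6, 9, -5, 25] → 6 + 9z - 5z^2 + 25z^3

6 + 9z - 5z^2 + 25z^3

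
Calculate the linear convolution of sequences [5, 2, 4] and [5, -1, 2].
y[0] = 5×5 = 25; y[1] = 5×-1 + 2×5 = 5; y[2] = 5×2 + 2×-1 + 4×5 = 28; y[3] = 2×2 + 4×-1 = 0; y[4] = 4×2 = 8

[25, 5, 28, 0, 8]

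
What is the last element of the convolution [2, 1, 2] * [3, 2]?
Use y[k] = Σ_i a[i]·b[k-i] at k=3. y[3] = 2×2 = 4

4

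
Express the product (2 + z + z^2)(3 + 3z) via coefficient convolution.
Ascending coefficients: a = [2, 1, 1], b = [3, 3]. c[0] = 2×3 = 6; c[1] = 2×3 + 1×3 = 9; c[2] = 1×3 + 1×3 = 6; c[3] = 1×3 = 3. Result coefficients: [6, 9, 6, 3] → 6 + 9z + 6z^2 + 3z^3

6 + 9z + 6z^2 + 3z^3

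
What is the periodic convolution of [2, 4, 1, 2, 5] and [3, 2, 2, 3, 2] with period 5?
Use y[k] = Σ_j x[j]·h[(k-j) mod 5]. y[0] = 2×3 + 4×2 + 1×3 + 2×2 + 5×2 = 31; y[1] = 2×2 + 4×3 + 1×2 + 2×3 + 5×2 = 34; y[2] = 2×2 + 4×2 + 1×3 + 2×2 + 5×3 = 34; y[3] = 2×3 + 4×2 + 1×2 + 2×3 + 5×2 = 32; y[4] = 2×2 + 4×3 + 1×2 + 2×2 + 5×3 = 37. Result: [31, 34, 34, 32, 37]

[31, 34, 34, 32, 37]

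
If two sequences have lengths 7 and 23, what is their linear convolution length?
Linear/full convolution length: m + n - 1 = 7 + 23 - 1 = 29

29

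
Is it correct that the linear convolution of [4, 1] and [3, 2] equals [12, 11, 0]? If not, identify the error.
Recompute linear convolution of [4, 1] and [3, 2]: y[0] = 4×3 = 12; y[1] = 4×2 + 1×3 = 11; y[2] = 1×2 = 2 → [12, 11, 2]. Compare to given [12, 11, 0]: they differ at index 2: given 0, correct 2, so answer: No

No. Error at index 2: given 0, correct 2.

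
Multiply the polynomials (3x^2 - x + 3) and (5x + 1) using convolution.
Ascending coefficients: a = [3, -1, 3], b = [1, 5]. c[0] = 3×1 = 3; c[1] = 3×5 + -1×1 = 14; c[2] = -1×5 + 3×1 = -2; c[3] = 3×5 = 15. Result coefficients: [3, 14, -2, 15] → 15x^3 - 2x^2 + 14x + 3

15x^3 - 2x^2 + 14x + 3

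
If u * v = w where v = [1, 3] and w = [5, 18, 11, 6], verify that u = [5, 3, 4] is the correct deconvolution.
Forward-compute [5, 3, 4] * [1, 3]: w[0] = 5×1 = 5; w[1] = 5×3 + 3×1 = 18; w[2] = 3×3 + 4×1 = 13; w[3] = 4×3 = 12 → [5, 18, 13, 12]. Does not match given w = [5, 18, 11, 6].

Not verified. [5, 3, 4] * [1, 3] = [5, 18, 13, 12], which differs from [5, 18, 11, 6] at index 2.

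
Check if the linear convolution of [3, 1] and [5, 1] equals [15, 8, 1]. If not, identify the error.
Recompute linear convolution of [3, 1] and [5, 1]: y[0] = 3×5 = 15; y[1] = 3×1 + 1×5 = 8; y[2] = 1×1 = 1 → [15, 8, 1]. Given [15, 8, 1] matches, so answer: Yes

Yes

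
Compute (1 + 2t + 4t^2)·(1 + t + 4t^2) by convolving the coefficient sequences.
Ascending coefficients: a = [1, 2, 4], b = [1, 1, 4]. c[0] = 1×1 = 1; c[1] = 1×1 + 2×1 = 3; c[2] = 1×4 + 2×1 + 4×1 = 10; c[3] = 2×4 + 4×1 = 12; c[4] = 4×4 = 16. Result coefficients: [1, 3, 10, 12, 16] → 1 + 3t + 10t^2 + 12t^3 + 16t^4

1 + 3t + 10t^2 + 12t^3 + 16t^4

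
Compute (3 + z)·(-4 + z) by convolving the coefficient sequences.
Ascending coefficients: a = [3, 1], b = [-4, 1]. c[0] = 3×-4 = -12; c[1] = 3×1 + 1×-4 = -1; c[2] = 1×1 = 1. Result coefficients: [-12, -1, 1] → -12 - z + z^2

-12 - z + z^2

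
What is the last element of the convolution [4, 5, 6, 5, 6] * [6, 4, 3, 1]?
Use y[k] = Σ_i a[i]·b[k-i] at k=7. y[7] = 6×1 = 6

6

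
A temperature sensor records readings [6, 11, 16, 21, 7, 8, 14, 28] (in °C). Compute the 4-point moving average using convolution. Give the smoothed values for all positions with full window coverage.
4-point moving average kernel = [1, 1, 1, 1]. Apply in 'valid' mode (full window coverage): avg[0] = (6 + 11 + 16 + 21) / 4 = 13.5; avg[1] = (11 + 16 + 21 + 7) / 4 = 13.75; avg[2] = (16 + 21 + 7 + 8) / 4 = 13.0; avg[3] = (21 + 7 + 8 + 14) / 4 = 12.5; avg[4] = (7 + 8 + 14 + 28) / 4 = 14.25. Smoothed values: [13.5, 13.75, 13.0, 12.5, 14.25]

[13.5, 13.75, 13.0, 12.5, 14.25]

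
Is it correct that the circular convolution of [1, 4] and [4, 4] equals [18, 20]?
Recompute circular convolution of [1, 4] and [4, 4]: y[0] = 1×4 + 4×4 = 20; y[1] = 1×4 + 4×4 = 20 → [20, 20]. Compare to given [18, 20]: they differ at index 0: given 18, correct 20, so answer: No

No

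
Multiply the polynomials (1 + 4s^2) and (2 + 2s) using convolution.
Ascending coefficients: a = [1, 0, 4], b = [2, 2]. c[0] = 1×2 = 2; c[1] = 1×2 + 0×2 = 2; c[2] = 0×2 + 4×2 = 8; c[3] = 4×2 = 8. Result coefficients: [2, 2, 8, 8] → 2 + 2s + 8s^2 + 8s^3

2 + 2s + 8s^2 + 8s^3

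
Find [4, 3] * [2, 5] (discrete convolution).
y[0] = 4×2 = 8; y[1] = 4×5 + 3×2 = 26; y[2] = 3×5 = 15

[8, 26, 15]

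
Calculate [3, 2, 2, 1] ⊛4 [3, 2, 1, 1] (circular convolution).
Use y[k] = Σ_j x[j]·h[(k-j) mod 4]. y[0] = 3×3 + 2×1 + 2×1 + 1×2 = 15; y[1] = 3×2 + 2×3 + 2×1 + 1×1 = 15; y[2] = 3×1 + 2×2 + 2×3 + 1×1 = 14; y[3] = 3×1 + 2×1 + 2×2 + 1×3 = 12. Result: [15, 15, 14, 12]

[15, 15, 14, 12]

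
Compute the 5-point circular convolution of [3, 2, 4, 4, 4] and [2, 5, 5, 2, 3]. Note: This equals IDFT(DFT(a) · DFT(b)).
Either evaluate y[k] = Σ_j a[j]·b[(k-j) mod 5] directly, or use IDFT(DFT(a) · DFT(b)). y[0] = 3×2 + 2×3 + 4×2 + 4×5 + 4×5 = 60; y[1] = 3×5 + 2×2 + 4×3 + 4×2 + 4×5 = 59; y[2] = 3×5 + 2×5 + 4×2 + 4×3 + 4×2 = 53; y[3] = 3×2 + 2×5 + 4×5 + 4×2 + 4×3 = 56; y[4] = 3×3 + 2×2 + 4×5 + 4×5 + 4×2 = 61. Result: [60, 59, 53, 56, 61]

[60, 59, 53, 56, 61]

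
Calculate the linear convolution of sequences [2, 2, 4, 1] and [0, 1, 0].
y[0] = 2×0 = 0; y[1] = 2×1 + 2×0 = 2; y[2] = 2×0 + 2×1 + 4×0 = 2; y[3] = 2×0 + 4×1 + 1×0 = 4; y[4] = 4×0 + 1×1 = 1; y[5] = 1×0 = 0

[0, 2, 2, 4, 1, 0]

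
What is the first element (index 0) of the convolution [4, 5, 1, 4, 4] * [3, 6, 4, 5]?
Use y[k] = Σ_i a[i]·b[k-i] at k=0. y[0] = 4×3 = 12

12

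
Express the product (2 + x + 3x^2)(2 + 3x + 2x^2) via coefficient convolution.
Ascending coefficients: a = [2, 1, 3], b = [2, 3, 2]. c[0] = 2×2 = 4; c[1] = 2×3 + 1×2 = 8; c[2] = 2×2 + 1×3 + 3×2 = 13; c[3] = 1×2 + 3×3 = 11; c[4] = 3×2 = 6. Result coefficients: [4, 8, 13, 11, 6] → 4 + 8x + 13x^2 + 11x^3 + 6x^4

4 + 8x + 13x^2 + 11x^3 + 6x^4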